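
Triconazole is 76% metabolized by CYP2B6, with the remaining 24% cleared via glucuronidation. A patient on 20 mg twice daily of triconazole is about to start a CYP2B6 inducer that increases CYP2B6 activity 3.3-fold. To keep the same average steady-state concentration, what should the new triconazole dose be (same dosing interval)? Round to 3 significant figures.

CYP2B6: 0.76 × 3.3 = 2.508
Other: 0.24 (unchanged)
Relative clearance = 2.508 + 0.24 = 2.748.
To maintain the same steady-state level, dose must scale with clearance: new dose = 20 × 2.748 = 55.0 mg.

55.0 mg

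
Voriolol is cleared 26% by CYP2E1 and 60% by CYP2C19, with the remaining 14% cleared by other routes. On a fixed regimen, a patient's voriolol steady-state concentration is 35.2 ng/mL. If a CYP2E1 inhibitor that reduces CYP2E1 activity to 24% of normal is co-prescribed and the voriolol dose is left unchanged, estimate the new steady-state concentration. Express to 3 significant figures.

43.9 ng/mL

The CYP2E1 pathway (26% of clearance) is reduced to 0.24× activity: 0.26 × 0.24 = 0.0624.
CYP2C19 (60%) and the residual 14% are unaffected.
New clearance relative to baseline: 0.0624 + 0.6 + 0.14 = 0.8024.
Steady-state concentration ∝ 1/CL, so new value = 35.2 / 0.8024 = 43.9 ng/mL.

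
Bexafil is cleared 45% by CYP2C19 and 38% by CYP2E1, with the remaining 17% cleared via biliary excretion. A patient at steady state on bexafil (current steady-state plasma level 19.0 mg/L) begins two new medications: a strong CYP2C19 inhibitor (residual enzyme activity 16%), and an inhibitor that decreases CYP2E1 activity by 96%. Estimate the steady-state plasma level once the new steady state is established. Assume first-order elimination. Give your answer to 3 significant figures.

The CYP2C19 pathway (45% of clearance) falls to 0.16× activity: 0.45 × 0.16 = 0.072.
The CYP2E1 pathway (38% of clearance) falls to 0.04× activity: 0.38 × 0.04 = 0.0152.
The remaining 17% of clearance is unaffected.
New clearance relative to baseline: 0.072 + 0.0152 + 0.17 = 0.2572.
Steady-state plasma level ∝ 1/CL: new value = 19.0 / 0.2572 = 73.9 mg/L.

73.9 mg/L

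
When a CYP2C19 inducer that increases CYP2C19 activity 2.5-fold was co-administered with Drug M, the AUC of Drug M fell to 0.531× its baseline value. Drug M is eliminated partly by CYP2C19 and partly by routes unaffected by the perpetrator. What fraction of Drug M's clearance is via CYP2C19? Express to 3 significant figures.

0.589

Let fm be the CYP2C19 fraction. New clearance relative to baseline = fm × 2.5 + (1 − fm).
AUC ratio = 1 / (new CL fraction), so new CL fraction = 1 / 0.531 = 1.883.
fm × 2.5 + 1 − fm = 1.883  ⇒  fm × (2.5 − 1) = 0.8832  ⇒  fm = 0.589.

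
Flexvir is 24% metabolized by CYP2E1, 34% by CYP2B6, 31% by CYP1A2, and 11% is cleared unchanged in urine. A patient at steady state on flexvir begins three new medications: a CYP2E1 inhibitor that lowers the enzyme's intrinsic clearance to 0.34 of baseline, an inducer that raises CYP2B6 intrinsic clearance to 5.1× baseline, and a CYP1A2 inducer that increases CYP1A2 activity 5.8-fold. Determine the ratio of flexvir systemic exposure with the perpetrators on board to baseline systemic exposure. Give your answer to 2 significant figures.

0.27

The CYP2E1 pathway (24% of clearance) is reduced to 0.34× activity: 0.24 × 0.34 = 0.0816.
The CYP2B6 pathway (34% of clearance) increases to 5.1× activity: 0.34 × 5.1 = 1.734.
The CYP1A2 pathway (31% of clearance) increases to 5.8× activity: 0.31 × 5.8 = 1.798.
The remaining 11% of clearance is unaffected.
New clearance relative to baseline: 0.0816 + 1.734 + 1.798 + 0.11 = 3.7236.
Net systemic exposure ratio = 1 / 3.7236 = 0.27.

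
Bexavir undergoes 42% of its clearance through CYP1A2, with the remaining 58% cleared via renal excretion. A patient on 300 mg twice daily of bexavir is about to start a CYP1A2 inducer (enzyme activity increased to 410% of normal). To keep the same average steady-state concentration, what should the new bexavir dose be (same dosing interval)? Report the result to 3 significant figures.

691 mg

The CYP1A2 pathway (42% of clearance) is boosted to 4.1× activity: 0.42 × 4.1 = 1.722.
Non-CYP routes (58%) are unchanged.
Relative clearance = 1.722 + 0.58 = 2.302.
Exposure is unchanged when dose changes in proportion to clearance. New dose = 300 mg × 2.302 = 691 mg.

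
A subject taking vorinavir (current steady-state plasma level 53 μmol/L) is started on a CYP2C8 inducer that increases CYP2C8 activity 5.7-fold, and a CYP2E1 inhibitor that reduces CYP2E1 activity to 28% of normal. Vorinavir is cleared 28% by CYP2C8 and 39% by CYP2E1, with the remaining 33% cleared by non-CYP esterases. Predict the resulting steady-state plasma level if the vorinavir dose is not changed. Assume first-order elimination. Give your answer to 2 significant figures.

The CYP2C8 pathway (28% of clearance) rises to 5.7× activity: 0.28 × 5.7 = 1.596.
The CYP2E1 pathway (39% of clearance) drops to 0.28× activity: 0.39 × 0.28 = 0.1092.
The remaining 33% of clearance is unaffected.
CL_new/CL_old = 1.596 + 0.1092 + 0.33 = 2.0352.
Steady-state plasma level ∝ 1/CL: new value = 53 / 2.0352 = 26 μmol/L.

26 μmol/L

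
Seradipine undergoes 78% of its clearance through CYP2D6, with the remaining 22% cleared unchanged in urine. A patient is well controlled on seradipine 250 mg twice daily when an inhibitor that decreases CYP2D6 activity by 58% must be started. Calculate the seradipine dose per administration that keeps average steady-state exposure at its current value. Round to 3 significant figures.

137 mg

CYP2D6: 0.78 × 0.42 = 0.3276
Other: 0.22 (unchanged)
Relative clearance = 0.3276 + 0.22 = 0.5476.
Exposure is unchanged when dose changes in proportion to clearance. New dose = 250 mg × 0.5476 = 137 mg.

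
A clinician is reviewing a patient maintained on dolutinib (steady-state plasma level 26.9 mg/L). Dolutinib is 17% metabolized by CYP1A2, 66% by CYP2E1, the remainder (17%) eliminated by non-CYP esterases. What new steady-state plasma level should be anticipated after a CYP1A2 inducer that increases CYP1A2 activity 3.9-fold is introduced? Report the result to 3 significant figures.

18.0 mg/L

The CYP1A2 pathway (17% of clearance) increases to 3.9× activity: 0.17 × 3.9 = 0.663.
CYP2E1 (66%) and the residual 17% are unaffected.
CL_new/CL_old = 0.663 + 0.66 + 0.17 = 1.493.
Steady-state plasma level ∝ 1/CL, so new value = 26.9 / 1.493 = 18.0 mg/L.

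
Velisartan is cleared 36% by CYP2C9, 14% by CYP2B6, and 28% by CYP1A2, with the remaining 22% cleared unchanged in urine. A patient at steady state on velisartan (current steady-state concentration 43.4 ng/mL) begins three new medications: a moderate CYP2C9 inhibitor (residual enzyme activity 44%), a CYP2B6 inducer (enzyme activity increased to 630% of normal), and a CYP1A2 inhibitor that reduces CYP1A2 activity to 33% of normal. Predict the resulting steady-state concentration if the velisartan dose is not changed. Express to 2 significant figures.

CYP2C9: 0.36 × 0.44 = 0.1584
CYP2B6: 0.14 × 6.3 = 0.882
CYP1A2: 0.28 × 0.33 = 0.0924
Other: 0.22 (unchanged)
Relative clearance = 0.1584 + 0.882 + 0.0924 + 0.22 = 1.3528.
Steady-state concentration ∝ 1/CL: new value = 43.4 / 1.3528 = 32 ng/mL.

32 ng/mL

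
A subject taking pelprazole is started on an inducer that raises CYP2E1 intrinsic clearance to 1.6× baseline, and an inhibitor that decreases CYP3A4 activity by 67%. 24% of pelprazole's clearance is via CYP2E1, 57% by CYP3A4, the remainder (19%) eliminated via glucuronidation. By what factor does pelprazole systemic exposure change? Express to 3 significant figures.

CYP2E1: 0.24 × 1.6 = 0.384
CYP3A4: 0.57 × 0.33 = 0.1881
Other: 0.19 (unchanged)
Relative clearance = 0.384 + 0.1881 + 0.19 = 0.7621.
Net systemic exposure ratio = 1 / 0.7621 = 1.31.

1.31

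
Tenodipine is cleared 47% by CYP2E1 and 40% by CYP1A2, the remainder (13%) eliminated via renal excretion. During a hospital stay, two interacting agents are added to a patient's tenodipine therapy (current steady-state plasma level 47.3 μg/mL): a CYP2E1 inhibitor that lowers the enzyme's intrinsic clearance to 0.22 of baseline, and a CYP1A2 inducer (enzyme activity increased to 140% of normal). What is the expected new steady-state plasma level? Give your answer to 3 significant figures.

The CYP2E1 pathway (47% of clearance) falls to 0.22× activity: 0.47 × 0.22 = 0.1034.
The CYP1A2 pathway (40% of clearance) is boosted to 1.4× activity: 0.4 × 1.4 = 0.56.
The remaining 13% of clearance is unaffected.
New clearance relative to baseline: 0.1034 + 0.56 + 0.13 = 0.7934.
Steady-state plasma level ∝ 1/CL: new value = 47.3 / 0.7934 = 59.6 μg/mL.

59.6 μg/mL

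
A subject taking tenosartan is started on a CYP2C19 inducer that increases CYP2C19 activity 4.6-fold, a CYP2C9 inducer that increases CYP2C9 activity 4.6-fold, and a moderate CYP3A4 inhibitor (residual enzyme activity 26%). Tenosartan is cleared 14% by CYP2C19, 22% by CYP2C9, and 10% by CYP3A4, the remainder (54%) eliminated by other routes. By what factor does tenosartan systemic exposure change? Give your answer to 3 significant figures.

CYP2C19: 0.14 × 4.6 = 0.644
CYP2C9: 0.22 × 4.6 = 1.012
CYP3A4: 0.1 × 0.26 = 0.026
Other: 0.54 (unchanged)
New clearance relative to baseline: 0.644 + 1.012 + 0.026 + 0.54 = 2.222.
Because systemic exposure varies inversely with clearance, the combined effect is 1 / 2.222 = 0.450.

0.450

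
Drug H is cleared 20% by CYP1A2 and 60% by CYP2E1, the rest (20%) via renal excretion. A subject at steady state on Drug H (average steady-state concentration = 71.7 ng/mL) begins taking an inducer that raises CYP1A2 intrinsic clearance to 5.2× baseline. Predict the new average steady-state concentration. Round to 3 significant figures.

39.0 ng/mL

The CYP1A2 pathway (20% of clearance) is boosted to 5.2× activity: 0.2 × 5.2 = 1.04.
CYP2E1 (60%) and the residual 20% are unaffected.
New clearance relative to baseline: 1.04 + 0.6 + 0.2 = 1.84.
Average steady-state concentration ∝ 1/CL, so new value = 71.7 / 1.84 = 39.0 ng/mL.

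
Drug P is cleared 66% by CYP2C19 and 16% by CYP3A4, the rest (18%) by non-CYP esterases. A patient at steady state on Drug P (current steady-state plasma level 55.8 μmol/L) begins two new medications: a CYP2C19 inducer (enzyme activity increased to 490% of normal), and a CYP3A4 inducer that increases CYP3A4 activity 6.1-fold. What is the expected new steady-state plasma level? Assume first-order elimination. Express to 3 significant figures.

12.7 μmol/L

The CYP2C19 pathway (66% of clearance) increases to 4.9× activity: 0.66 × 4.9 = 3.234.
The CYP3A4 pathway (16% of clearance) is boosted to 6.1× activity: 0.16 × 6.1 = 0.976.
Non-CYP routes (18%) are unchanged.
CL_new/CL_old = 3.234 + 0.976 + 0.18 = 4.39.
New steady-state plasma level = 55.8 / 4.39 = 12.7 μmol/L (concentration scales inversely with clearance).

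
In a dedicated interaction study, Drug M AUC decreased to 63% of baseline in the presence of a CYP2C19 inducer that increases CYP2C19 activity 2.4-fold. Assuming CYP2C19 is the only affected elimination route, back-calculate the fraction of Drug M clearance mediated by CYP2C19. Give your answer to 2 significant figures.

Let fm be the CYP2C19 fraction. New clearance relative to baseline = fm × 2.4 + (1 − fm).
AUC ratio = 1 / (new CL fraction), so new CL fraction = 1 / 0.630 = 1.587.
fm × 2.4 + 1 − fm = 1.587  ⇒  fm × (2.4 − 1) = 0.5873  ⇒  fm = 0.42.

0.42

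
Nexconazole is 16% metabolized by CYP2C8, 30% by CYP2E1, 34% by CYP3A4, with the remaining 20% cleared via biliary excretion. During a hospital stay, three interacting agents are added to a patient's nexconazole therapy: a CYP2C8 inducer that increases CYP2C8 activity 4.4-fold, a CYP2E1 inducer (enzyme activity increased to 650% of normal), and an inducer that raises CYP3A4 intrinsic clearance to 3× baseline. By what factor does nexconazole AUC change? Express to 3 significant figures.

0.258

The CYP2C8 pathway (16% of clearance) increases to 4.4× activity: 0.16 × 4.4 = 0.704.
The CYP2E1 pathway (30% of clearance) rises to 6.5× activity: 0.3 × 6.5 = 1.95.
The CYP3A4 pathway (34% of clearance) rises to 3× activity: 0.34 × 3 = 1.02.
Non-CYP routes (20%) are unchanged.
CL_new/CL_old = 0.704 + 1.95 + 1.02 + 0.2 = 3.874.
Net AUC ratio = 1 / 3.874 = 0.258.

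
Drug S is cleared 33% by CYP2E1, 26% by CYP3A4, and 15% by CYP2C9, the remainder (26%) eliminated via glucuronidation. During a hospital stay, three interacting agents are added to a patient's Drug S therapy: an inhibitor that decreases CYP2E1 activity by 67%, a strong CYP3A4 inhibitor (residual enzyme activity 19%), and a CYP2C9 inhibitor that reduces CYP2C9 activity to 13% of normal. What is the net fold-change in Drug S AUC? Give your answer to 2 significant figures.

CYP2E1: 0.33 × 0.33 = 0.1089
CYP3A4: 0.26 × 0.19 = 0.0494
CYP2C9: 0.15 × 0.13 = 0.0195
Other: 0.26 (unchanged)
CL_new/CL_old = 0.1089 + 0.0494 + 0.0195 + 0.26 = 0.4378.
Because AUC varies inversely with clearance, the combined effect is 1 / 0.4378 = 2.3.

2.3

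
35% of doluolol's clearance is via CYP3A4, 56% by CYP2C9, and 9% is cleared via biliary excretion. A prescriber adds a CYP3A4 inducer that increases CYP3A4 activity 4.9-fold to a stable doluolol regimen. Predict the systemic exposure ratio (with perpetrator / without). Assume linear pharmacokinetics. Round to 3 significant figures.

0.423

CYP3A4: 0.35 × 4.9 = 1.715
CYP2C9: 0.56 (unchanged)
Other: 0.09 (unchanged)
CL_new/CL_old = 1.715 + 0.56 + 0.09 = 2.365.
Since systemic exposure ∝ 1/CL, the ratio is 1 / 2.365 = 0.423.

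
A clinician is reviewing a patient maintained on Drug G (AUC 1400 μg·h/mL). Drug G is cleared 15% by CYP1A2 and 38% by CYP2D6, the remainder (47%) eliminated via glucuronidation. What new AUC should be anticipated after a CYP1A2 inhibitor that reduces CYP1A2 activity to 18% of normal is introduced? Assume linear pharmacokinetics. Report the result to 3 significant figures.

1.60 × 10³ μg·h/mL

The CYP1A2 pathway (15% of clearance) falls to 0.18× activity: 0.15 × 0.18 = 0.027.
CYP2D6 (38%) and the residual 47% are unaffected.
CL_new/CL_old = 0.027 + 0.38 + 0.47 = 0.877.
With dosing unchanged, AUC scales as 1/CL: 1400 / 0.877 = 1.60 × 10³ μg·h/mL.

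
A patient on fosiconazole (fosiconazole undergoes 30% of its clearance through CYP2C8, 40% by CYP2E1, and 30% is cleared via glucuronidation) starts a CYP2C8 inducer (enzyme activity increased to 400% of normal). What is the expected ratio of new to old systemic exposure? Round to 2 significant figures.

0.53

CYP2C8: 0.3 × 4 = 1.2
CYP2E1: 0.4 (unchanged)
Other: 0.3 (unchanged)
Relative clearance = 1.2 + 0.4 + 0.3 = 1.9.
Since systemic exposure ∝ 1/CL, the ratio is 1 / 1.9 = 0.53.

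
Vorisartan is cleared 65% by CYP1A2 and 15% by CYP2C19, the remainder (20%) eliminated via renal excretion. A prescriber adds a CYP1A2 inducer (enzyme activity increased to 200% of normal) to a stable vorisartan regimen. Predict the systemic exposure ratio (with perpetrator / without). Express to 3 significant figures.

The CYP1A2 pathway (65% of clearance) rises to 2× activity: 0.65 × 2 = 1.3.
CYP2C19 (15%) and the residual 20% are unaffected.
Relative clearance = 1.3 + 0.15 + 0.2 = 1.65.
Systemic exposure is inversely proportional to clearance, so the fold-change is 1 / 1.65 = 0.606.

0.606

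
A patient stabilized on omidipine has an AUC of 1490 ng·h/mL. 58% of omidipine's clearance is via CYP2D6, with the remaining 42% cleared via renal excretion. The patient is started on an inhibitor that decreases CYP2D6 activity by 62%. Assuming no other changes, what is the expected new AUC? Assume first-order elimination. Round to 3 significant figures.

2.33 × 10³ ng·h/mL

The CYP2D6 pathway (58% of clearance) is reduced to 0.38× activity: 0.58 × 0.38 = 0.2204.
Non-CYP routes (42%) are unchanged.
New clearance relative to baseline: 0.2204 + 0.42 = 0.6404.
AUC ∝ 1/CL, so new value = 1490 / 0.6404 = 2.33 × 10³ ng·h/mL.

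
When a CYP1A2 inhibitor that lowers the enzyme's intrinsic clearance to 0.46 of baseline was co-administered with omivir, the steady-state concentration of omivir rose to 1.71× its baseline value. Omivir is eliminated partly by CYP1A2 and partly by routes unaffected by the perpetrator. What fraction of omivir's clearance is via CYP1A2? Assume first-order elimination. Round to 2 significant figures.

Call the CYP1A2 fraction fm. After the interaction, CL_new/CL_old = fm × 0.46 + (1 − fm).
Steady-state concentration ratio = 1 / (new CL fraction), so new CL fraction = 1 / 1.71 = 0.5848.
fm × 0.46 + 1 − fm = 0.5848  ⇒  fm × (0.46 − 1) = −0.4152  ⇒  fm = 0.77.

0.77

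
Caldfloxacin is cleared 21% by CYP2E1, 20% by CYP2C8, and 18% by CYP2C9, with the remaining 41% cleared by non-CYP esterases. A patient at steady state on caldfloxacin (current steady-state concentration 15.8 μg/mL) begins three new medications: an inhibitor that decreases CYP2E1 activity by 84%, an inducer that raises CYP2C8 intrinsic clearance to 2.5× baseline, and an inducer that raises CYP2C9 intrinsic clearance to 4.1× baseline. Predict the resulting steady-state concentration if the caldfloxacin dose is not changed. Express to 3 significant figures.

CYP2E1: 0.21 × 0.16 = 0.0336
CYP2C8: 0.2 × 2.5 = 0.5
CYP2C9: 0.18 × 4.1 = 0.738
Other: 0.41 (unchanged)
CL_new/CL_old = 0.0336 + 0.5 + 0.738 + 0.41 = 1.6816.
Steady-state concentration ∝ 1/CL: new value = 15.8 / 1.6816 = 9.40 μg/mL.

9.40 μg/mL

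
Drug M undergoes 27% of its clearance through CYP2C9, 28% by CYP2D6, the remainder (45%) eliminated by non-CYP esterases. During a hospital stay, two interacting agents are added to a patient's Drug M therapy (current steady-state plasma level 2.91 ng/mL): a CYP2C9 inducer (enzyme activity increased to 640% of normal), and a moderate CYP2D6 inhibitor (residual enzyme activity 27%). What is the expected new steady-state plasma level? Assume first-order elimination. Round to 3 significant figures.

1.29 ng/mL

The CYP2C9 pathway (27% of clearance) increases to 6.4× activity: 0.27 × 6.4 = 1.728.
The CYP2D6 pathway (28% of clearance) is reduced to 0.27× activity: 0.28 × 0.27 = 0.0756.
Non-CYP routes (45%) are unchanged.
CL_new/CL_old = 1.728 + 0.0756 + 0.45 = 2.2536.
New steady-state plasma level = 2.91 / 2.2536 = 1.29 ng/mL (concentration scales inversely with clearance).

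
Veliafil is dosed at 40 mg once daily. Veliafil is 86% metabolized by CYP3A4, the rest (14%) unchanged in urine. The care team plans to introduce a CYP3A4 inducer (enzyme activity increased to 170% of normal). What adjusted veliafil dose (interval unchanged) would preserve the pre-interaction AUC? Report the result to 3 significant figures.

The CYP3A4 pathway (86% of clearance) increases to 1.7× activity: 0.86 × 1.7 = 1.462.
The remaining 14% of clearance is unaffected.
CL_new/CL_old = 1.462 + 0.14 = 1.602.
Exposure is unchanged when dose changes in proportion to clearance. New dose = 40 mg × 1.602 = 64.1 mg.

64.1 mg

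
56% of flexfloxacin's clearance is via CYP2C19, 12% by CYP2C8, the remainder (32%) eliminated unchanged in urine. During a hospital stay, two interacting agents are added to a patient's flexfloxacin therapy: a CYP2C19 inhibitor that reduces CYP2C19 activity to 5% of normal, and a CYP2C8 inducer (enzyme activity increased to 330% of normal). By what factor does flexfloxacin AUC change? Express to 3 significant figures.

1.34

The CYP2C19 pathway (56% of clearance) drops to 0.05× activity: 0.56 × 0.05 = 0.028.
The CYP2C8 pathway (12% of clearance) increases to 3.3× activity: 0.12 × 3.3 = 0.396.
Non-CYP routes (32%) are unchanged.
CL_new/CL_old = 0.028 + 0.396 + 0.32 = 0.744.
AUC ∝ 1/CL: fold-change = 1 / 0.744 = 1.34.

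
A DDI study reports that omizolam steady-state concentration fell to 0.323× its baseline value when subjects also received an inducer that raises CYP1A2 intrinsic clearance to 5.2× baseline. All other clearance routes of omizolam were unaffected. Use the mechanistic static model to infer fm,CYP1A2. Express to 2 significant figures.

0.50

CL'/CL = 1 / 0.323 = 3.096
5.2·fm + (1 − fm) = 3.096
fm = (3.096 − 1) / (5.2 − 1) = 0.50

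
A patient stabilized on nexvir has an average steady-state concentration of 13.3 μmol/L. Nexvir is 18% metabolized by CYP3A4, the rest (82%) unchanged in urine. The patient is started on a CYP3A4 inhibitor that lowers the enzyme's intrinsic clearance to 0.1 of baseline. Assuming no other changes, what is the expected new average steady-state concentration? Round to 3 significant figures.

15.9 μmol/L

CYP3A4: 0.18 × 0.1 = 0.018
Other: 0.82 (unchanged)
CL_new/CL_old = 0.018 + 0.82 = 0.838.
With dosing unchanged, average steady-state concentration scales as 1/CL: 13.3 / 0.838 = 15.9 μmol/L.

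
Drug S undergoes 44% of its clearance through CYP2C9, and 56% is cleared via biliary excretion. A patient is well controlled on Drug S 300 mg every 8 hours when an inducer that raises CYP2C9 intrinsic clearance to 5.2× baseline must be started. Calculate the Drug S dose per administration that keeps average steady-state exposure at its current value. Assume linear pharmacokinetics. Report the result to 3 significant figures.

The CYP2C9 pathway (44% of clearance) is boosted to 5.2× activity: 0.44 × 5.2 = 2.288.
The remaining 56% of clearance is unaffected.
New clearance relative to baseline: 2.288 + 0.56 = 2.848.
Css,avg = (dose rate)/CL, so holding Css fixed requires dose ∝ CL: 300 × 2.848 = 854 mg.

854 mg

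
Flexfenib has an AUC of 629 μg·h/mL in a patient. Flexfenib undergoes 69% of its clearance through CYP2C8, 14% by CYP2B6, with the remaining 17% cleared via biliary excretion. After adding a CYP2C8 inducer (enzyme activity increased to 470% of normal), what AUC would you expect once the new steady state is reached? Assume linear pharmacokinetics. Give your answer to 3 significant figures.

CYP2C8: 0.69 × 4.7 = 3.243
CYP2B6: 0.14 (unchanged)
Other: 0.17 (unchanged)
CL_new/CL_old = 3.243 + 0.14 + 0.17 = 3.553.
New AUC = baseline ÷ relative clearance = 629 / 3.553 = 177 μg·h/mL.

177 μg·h/mL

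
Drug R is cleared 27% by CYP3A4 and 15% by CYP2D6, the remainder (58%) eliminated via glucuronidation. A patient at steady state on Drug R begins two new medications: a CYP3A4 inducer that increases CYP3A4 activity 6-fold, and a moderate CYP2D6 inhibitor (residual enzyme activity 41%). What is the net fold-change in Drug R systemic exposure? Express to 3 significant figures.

The CYP3A4 pathway (27% of clearance) increases to 6× activity: 0.27 × 6 = 1.62.
The CYP2D6 pathway (15% of clearance) falls to 0.41× activity: 0.15 × 0.41 = 0.0615.
Non-CYP routes (58%) are unchanged.
CL_new/CL_old = 1.62 + 0.0615 + 0.58 = 2.2615.
Because systemic exposure varies inversely with clearance, the combined effect is 1 / 2.2615 = 0.442.

0.442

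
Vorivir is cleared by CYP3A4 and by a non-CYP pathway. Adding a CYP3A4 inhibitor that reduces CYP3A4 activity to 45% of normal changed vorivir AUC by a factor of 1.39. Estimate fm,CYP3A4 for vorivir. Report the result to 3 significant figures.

CL'/CL = 1 / 1.39 = 0.7194
0.45·fm + (1 − fm) = 0.7194
fm = (0.7194 − 1) / (0.45 − 1) = 0.510

0.510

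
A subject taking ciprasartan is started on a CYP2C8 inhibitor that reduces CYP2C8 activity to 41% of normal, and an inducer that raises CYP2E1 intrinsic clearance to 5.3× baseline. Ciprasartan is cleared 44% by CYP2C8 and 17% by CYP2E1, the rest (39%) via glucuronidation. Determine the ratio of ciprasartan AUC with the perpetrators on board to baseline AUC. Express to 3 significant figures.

The CYP2C8 pathway (44% of clearance) drops to 0.41× activity: 0.44 × 0.41 = 0.1804.
The CYP2E1 pathway (17% of clearance) increases to 5.3× activity: 0.17 × 5.3 = 0.901.
The remaining 39% of clearance is unaffected.
Relative clearance = 0.1804 + 0.901 + 0.39 = 1.4714.
Because AUC varies inversely with clearance, the combined effect is 1 / 1.4714 = 0.680.

0.680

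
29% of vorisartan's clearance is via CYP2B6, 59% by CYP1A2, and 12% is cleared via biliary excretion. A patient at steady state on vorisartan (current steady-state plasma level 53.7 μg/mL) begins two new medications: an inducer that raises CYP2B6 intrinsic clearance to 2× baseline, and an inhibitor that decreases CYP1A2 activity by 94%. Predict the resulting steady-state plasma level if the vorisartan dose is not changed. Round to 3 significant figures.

73.0 μg/mL

The CYP2B6 pathway (29% of clearance) is boosted to 2× activity: 0.29 × 2 = 0.58.
The CYP1A2 pathway (59% of clearance) is reduced to 0.06× activity: 0.59 × 0.06 = 0.0354.
Non-CYP routes (12%) are unchanged.
CL_new/CL_old = 0.58 + 0.0354 + 0.12 = 0.7354.
New steady-state plasma level = 53.7 / 0.7354 = 73.0 μg/mL (concentration scales inversely with clearance).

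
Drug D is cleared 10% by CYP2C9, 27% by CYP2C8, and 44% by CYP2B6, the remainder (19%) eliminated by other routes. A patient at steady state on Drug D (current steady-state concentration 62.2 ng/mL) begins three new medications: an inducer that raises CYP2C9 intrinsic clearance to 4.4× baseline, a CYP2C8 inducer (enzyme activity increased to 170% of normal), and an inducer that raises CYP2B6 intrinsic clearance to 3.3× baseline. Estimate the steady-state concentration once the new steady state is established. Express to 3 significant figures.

24.5 ng/mL

CYP2C9: 0.1 × 4.4 = 0.44
CYP2C8: 0.27 × 1.7 = 0.459
CYP2B6: 0.44 × 3.3 = 1.452
Other: 0.19 (unchanged)
Relative clearance = 0.44 + 0.459 + 1.452 + 0.19 = 2.541.
New steady-state concentration = 62.2 / 2.541 = 24.5 ng/mL (concentration scales inversely with clearance).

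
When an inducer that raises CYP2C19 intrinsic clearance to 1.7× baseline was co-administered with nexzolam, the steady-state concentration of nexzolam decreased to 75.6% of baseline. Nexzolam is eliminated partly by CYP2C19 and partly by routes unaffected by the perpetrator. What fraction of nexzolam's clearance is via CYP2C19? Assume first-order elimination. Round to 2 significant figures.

CL'/CL = 1 / 0.756 = 1.323
1.7·fm + (1 − fm) = 1.323
fm = (1.323 − 1) / (1.7 − 1) = 0.46

0.46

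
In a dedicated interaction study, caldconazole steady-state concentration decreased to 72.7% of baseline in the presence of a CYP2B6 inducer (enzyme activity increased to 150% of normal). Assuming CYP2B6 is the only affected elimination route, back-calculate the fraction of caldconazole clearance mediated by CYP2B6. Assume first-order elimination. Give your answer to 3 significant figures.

0.751

Let x = fm,CYP2B6. Because steady-state concentration ∝ 1/CL, relative clearance rose to 1/0.727 = 1.376.
Only the CYP2B6 route changed, so 1.376 = x·1.5 + (1 − x), giving x = 0.751.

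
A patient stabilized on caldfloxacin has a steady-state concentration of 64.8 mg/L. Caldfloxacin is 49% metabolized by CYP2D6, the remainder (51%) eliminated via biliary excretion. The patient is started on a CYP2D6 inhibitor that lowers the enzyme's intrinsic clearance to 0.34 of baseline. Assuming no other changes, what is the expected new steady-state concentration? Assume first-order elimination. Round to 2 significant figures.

CYP2D6: 0.49 × 0.34 = 0.1666
Other: 0.51 (unchanged)
New clearance relative to baseline: 0.1666 + 0.51 = 0.6766.
New steady-state concentration = baseline ÷ relative clearance = 64.8 / 0.6766 = 96 mg/L.

96 mg/L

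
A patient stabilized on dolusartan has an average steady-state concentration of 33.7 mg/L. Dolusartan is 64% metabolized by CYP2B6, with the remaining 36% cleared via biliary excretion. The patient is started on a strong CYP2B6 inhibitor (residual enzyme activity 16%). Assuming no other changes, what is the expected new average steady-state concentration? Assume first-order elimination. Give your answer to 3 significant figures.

72.9 mg/L

The CYP2B6 pathway (64% of clearance) falls to 0.16× activity: 0.64 × 0.16 = 0.1024.
Non-CYP routes (36%) are unchanged.
New clearance relative to baseline: 0.1024 + 0.36 = 0.4624.
New average steady-state concentration = baseline ÷ relative clearance = 33.7 / 0.4624 = 72.9 mg/L.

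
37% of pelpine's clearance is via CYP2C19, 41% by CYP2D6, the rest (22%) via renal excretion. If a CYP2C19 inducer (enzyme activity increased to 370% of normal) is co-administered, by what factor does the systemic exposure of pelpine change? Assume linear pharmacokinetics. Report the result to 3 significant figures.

The CYP2C19 pathway (37% of clearance) rises to 3.7× activity: 0.37 × 3.7 = 1.369.
CYP2D6 (41%) and the residual 22% are unaffected.
New clearance relative to baseline: 1.369 + 0.41 + 0.22 = 1.999.
Since systemic exposure ∝ 1/CL, the ratio is 1 / 1.999 = 0.500.

0.500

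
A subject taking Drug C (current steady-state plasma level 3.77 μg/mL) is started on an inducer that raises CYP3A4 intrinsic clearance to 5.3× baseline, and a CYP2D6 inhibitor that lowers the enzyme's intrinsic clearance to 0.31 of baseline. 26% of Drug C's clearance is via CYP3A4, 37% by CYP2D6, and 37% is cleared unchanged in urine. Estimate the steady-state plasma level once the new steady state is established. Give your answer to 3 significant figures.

CYP3A4: 0.26 × 5.3 = 1.378
CYP2D6: 0.37 × 0.31 = 0.1147
Other: 0.37 (unchanged)
CL_new/CL_old = 1.378 + 0.1147 + 0.37 = 1.8627.
New steady-state plasma level = 3.77 / 1.8627 = 2.02 μg/mL (concentration scales inversely with clearance).

2.02 μg/mL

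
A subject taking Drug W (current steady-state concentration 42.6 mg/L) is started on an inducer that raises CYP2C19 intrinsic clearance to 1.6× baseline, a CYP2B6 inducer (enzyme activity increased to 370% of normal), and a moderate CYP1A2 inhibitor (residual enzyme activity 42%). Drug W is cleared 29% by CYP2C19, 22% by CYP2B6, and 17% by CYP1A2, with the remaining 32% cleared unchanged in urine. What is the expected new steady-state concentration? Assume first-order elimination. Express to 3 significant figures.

The CYP2C19 pathway (29% of clearance) rises to 1.6× activity: 0.29 × 1.6 = 0.464.
The CYP2B6 pathway (22% of clearance) rises to 3.7× activity: 0.22 × 3.7 = 0.814.
The CYP1A2 pathway (17% of clearance) is reduced to 0.42× activity: 0.17 × 0.42 = 0.0714.
The remaining 32% of clearance is unaffected.
Relative clearance = 0.464 + 0.814 + 0.0714 + 0.32 = 1.6694.
Dividing the baseline by the relative clearance: 42.6 / 1.6694 = 25.5 mg/L.

25.5 mg/L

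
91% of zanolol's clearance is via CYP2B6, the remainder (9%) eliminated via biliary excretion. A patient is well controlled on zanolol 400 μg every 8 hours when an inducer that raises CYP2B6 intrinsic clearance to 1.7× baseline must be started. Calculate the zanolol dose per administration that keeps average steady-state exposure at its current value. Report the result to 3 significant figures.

The CYP2B6 pathway (91% of clearance) increases to 1.7× activity: 0.91 × 1.7 = 1.547.
The remaining 9% of clearance is unaffected.
CL_new/CL_old = 1.547 + 0.09 = 1.637.
To maintain the same steady-state level, dose must scale with clearance: new dose = 400 × 1.637 = 655 μg.

655 μg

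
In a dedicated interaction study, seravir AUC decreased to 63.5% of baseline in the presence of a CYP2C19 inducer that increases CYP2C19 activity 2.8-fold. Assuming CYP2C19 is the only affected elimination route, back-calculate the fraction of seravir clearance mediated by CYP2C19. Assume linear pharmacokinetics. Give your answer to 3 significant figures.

0.319

Call the CYP2C19 fraction fm. After the interaction, CL_new/CL_old = fm × 2.8 + (1 − fm).
AUC ratio = 1 / (new CL fraction), so new CL fraction = 1 / 0.635 = 1.575.
fm × 2.8 + 1 − fm = 1.575  ⇒  fm × (2.8 − 1) = 0.5748  ⇒  fm = 0.319.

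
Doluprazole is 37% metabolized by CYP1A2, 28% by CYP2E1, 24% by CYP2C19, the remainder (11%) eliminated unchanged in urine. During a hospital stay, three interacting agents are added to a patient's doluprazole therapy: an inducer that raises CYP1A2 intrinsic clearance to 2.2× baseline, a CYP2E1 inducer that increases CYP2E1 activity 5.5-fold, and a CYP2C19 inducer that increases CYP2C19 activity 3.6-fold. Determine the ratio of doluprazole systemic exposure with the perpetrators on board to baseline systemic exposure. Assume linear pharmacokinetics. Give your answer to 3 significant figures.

CYP1A2: 0.37 × 2.2 = 0.814
CYP2E1: 0.28 × 5.5 = 1.54
CYP2C19: 0.24 × 3.6 = 0.864
Other: 0.11 (unchanged)
New clearance relative to baseline: 0.814 + 1.54 + 0.864 + 0.11 = 3.328.
Because systemic exposure varies inversely with clearance, the combined effect is 1 / 3.328 = 0.300.

0.300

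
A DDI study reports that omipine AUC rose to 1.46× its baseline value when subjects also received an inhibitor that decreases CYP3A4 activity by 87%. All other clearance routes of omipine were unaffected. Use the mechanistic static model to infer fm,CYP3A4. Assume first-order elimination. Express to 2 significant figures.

CL'/CL = 1 / 1.46 = 0.6849
0.13·fm + (1 − fm) = 0.6849
fm = (0.6849 − 1) / (0.13 − 1) = 0.36

0.36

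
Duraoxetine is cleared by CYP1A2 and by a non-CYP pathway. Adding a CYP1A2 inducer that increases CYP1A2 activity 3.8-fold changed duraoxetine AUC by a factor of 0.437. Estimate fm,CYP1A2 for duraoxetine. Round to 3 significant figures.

Write x for the fraction cleared via CYP1A2. The observed AUC change means clearance rose to 1/0.437 = 2.288 of baseline.
Only the CYP1A2 route changed, so 2.288 = x·3.8 + (1 − x), giving x = 0.460.

0.460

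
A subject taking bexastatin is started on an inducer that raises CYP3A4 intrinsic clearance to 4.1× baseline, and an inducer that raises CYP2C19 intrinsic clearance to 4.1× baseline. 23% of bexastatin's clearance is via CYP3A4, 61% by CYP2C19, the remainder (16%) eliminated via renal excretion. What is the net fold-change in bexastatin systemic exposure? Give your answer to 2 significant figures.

0.28

CYP3A4: 0.23 × 4.1 = 0.943
CYP2C19: 0.61 × 4.1 = 2.501
Other: 0.16 (unchanged)
CL_new/CL_old = 0.943 + 2.501 + 0.16 = 3.604.
Net systemic exposure ratio = 1 / 3.604 = 0.28.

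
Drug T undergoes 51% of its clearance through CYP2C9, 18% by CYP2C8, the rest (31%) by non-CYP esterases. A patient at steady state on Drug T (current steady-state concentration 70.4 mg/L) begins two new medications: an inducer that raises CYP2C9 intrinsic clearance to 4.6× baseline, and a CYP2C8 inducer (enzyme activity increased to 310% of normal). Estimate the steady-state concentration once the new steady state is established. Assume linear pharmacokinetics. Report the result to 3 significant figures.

21.9 mg/L

The CYP2C9 pathway (51% of clearance) increases to 4.6× activity: 0.51 × 4.6 = 2.346.
The CYP2C8 pathway (18% of clearance) rises to 3.1× activity: 0.18 × 3.1 = 0.558.
The remaining 31% of clearance is unaffected.
New clearance relative to baseline: 2.346 + 0.558 + 0.31 = 3.214.
Steady-state concentration ∝ 1/CL: new value = 70.4 / 3.214 = 21.9 mg/L.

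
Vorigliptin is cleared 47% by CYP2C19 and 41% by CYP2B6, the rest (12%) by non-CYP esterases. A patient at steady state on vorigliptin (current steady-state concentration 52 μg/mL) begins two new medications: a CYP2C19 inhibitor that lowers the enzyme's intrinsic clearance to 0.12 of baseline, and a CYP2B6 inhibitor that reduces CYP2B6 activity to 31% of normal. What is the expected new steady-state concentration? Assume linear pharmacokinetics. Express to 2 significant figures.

1.7 × 10² μg/mL

CYP2C19: 0.47 × 0.12 = 0.0564
CYP2B6: 0.41 × 0.31 = 0.1271
Other: 0.12 (unchanged)
CL_new/CL_old = 0.0564 + 0.1271 + 0.12 = 0.3035.
Steady-state concentration ∝ 1/CL: new value = 52 / 0.3035 = 1.7 × 10² μg/mL.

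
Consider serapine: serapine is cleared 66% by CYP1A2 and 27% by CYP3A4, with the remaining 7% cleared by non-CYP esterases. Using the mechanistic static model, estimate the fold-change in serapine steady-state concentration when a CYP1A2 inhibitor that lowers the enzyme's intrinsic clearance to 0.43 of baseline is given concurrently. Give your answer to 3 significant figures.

The CYP1A2 pathway (66% of clearance) is reduced to 0.43× activity: 0.66 × 0.43 = 0.2838.
CYP3A4 (27%) and the residual 7% are unaffected.
New clearance relative to baseline: 0.2838 + 0.27 + 0.07 = 0.6238.
Since steady-state concentration ∝ 1/CL, the ratio is 1 / 0.6238 = 1.60.

1.60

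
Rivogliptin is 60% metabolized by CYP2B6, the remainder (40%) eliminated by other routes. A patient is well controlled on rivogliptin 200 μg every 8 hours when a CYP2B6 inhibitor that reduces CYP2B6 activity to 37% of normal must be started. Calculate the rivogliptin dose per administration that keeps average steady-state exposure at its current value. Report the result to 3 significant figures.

CYP2B6: 0.6 × 0.37 = 0.222
Other: 0.4 (unchanged)
New clearance relative to baseline: 0.222 + 0.4 = 0.622.
Css,avg = (dose rate)/CL, so holding Css fixed requires dose ∝ CL: 200 × 0.622 = 124 μg.

124 μg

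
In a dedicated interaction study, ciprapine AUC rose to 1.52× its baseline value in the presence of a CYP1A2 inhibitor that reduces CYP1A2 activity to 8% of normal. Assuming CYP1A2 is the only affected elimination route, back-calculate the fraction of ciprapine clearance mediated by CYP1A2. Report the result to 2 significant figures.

Let fm be the CYP1A2 fraction. New clearance relative to baseline = fm × 0.08 + (1 − fm).
AUC ratio = 1 / (new CL fraction), so new CL fraction = 1 / 1.52 = 0.6579.
fm × 0.08 + 1 − fm = 0.6579  ⇒  fm × (0.08 − 1) = −0.3421  ⇒  fm = 0.37.

0.37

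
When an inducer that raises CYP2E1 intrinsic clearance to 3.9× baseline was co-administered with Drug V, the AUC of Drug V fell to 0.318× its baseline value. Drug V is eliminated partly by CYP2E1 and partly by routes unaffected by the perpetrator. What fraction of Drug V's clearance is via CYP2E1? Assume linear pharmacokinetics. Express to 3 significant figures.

0.740

Let fm be the CYP2E1 fraction. New clearance relative to baseline = fm × 3.9 + (1 − fm).
AUC ratio = 1 / (new CL fraction), so new CL fraction = 1 / 0.318 = 3.145.
fm × 3.9 + 1 − fm = 3.145  ⇒  fm × (3.9 − 1) = 2.145  ⇒  fm = 0.740.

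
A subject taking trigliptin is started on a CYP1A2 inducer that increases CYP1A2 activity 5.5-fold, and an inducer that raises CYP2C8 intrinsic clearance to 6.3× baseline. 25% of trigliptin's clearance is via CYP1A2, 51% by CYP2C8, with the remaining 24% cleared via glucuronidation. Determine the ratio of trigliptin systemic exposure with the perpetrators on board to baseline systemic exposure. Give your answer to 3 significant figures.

The CYP1A2 pathway (25% of clearance) increases to 5.5× activity: 0.25 × 5.5 = 1.375.
The CYP2C8 pathway (51% of clearance) is boosted to 6.3× activity: 0.51 × 6.3 = 3.213.
The remaining 24% of clearance is unaffected.
New clearance relative to baseline: 1.375 + 3.213 + 0.24 = 4.828.
Because systemic exposure varies inversely with clearance, the combined effect is 1 / 4.828 = 0.207.

0.207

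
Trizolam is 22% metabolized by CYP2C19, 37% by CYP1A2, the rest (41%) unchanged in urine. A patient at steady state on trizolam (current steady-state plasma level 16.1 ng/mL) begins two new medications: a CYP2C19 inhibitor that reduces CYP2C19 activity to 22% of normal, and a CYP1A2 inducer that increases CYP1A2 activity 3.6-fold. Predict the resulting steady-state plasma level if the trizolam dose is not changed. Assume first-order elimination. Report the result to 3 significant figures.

8.99 ng/mL

The CYP2C19 pathway (22% of clearance) is reduced to 0.22× activity: 0.22 × 0.22 = 0.0484.
The CYP1A2 pathway (37% of clearance) increases to 3.6× activity: 0.37 × 3.6 = 1.332.
The remaining 41% of clearance is unaffected.
New clearance relative to baseline: 0.0484 + 1.332 + 0.41 = 1.7904.
New steady-state plasma level = 16.1 / 1.7904 = 8.99 ng/mL (concentration scales inversely with clearance).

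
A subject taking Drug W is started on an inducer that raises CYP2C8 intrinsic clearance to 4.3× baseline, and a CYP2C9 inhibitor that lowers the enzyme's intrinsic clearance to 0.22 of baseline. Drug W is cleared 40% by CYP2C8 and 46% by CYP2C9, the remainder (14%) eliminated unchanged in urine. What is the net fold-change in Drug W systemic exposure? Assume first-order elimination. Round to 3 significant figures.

The CYP2C8 pathway (40% of clearance) increases to 4.3× activity: 0.4 × 4.3 = 1.72.
The CYP2C9 pathway (46% of clearance) drops to 0.22× activity: 0.46 × 0.22 = 0.1012.
The remaining 14% of clearance is unaffected.
New clearance relative to baseline: 1.72 + 0.1012 + 0.14 = 1.9612.
Systemic exposure ∝ 1/CL: fold-change = 1 / 1.9612 = 0.510.

0.510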